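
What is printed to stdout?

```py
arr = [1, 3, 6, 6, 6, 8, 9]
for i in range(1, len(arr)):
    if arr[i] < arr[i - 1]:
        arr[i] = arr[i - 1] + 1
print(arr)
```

[1, 3, 6, 6, 6, 8, 9]

i=1: 3>=1, unchanged → [1, 3, 6, 6, 6, 8, 9]
i=2: 6>=3, unchanged → [1, 3, 6, 6, 6, 8, 9]
i=3: 6>=6, unchanged → [1, 3, 6, 6, 6, 8, 9]
i=4: 6>=6, unchanged → [1, 3, 6, 6, 6, 8, 9]
i=5: 8>=6, unchanged → [1, 3, 6, 6, 6, 8, 9]
i=6: 9>=8, unchanged → [1, 3, 6, 6, 6, 8, 9]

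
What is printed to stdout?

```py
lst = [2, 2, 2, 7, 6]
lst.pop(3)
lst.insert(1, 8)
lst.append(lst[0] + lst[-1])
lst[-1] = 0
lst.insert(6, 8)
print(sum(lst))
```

pop(3) removes 7 → [2, 2, 2, 6]
insert 8 at 1 → [2, 8, 2, 2, 6]
append lst[0]+lst[-1] = 2+6 = 8 → [2, 8, 2, 2, 6, 8]
lst[-1] = 0 → [2, 8, 2, 2, 6, 0]
insert 8 at 6 → [2, 8, 2, 2, 6, 0, 8]
sum = 28

28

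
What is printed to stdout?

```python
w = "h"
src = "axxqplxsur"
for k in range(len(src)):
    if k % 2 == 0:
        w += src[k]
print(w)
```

haxpxu

k=0: add 'a' → 'ha'
k=1: skip
k=2: add 'x' → 'hax'
k=3: skip
k=4: add 'p' → 'haxp'
k=5: skip
k=6: add 'x' → 'haxpx'
k=7: skip
k=8: add 'u' → 'haxpxu'
k=9: skip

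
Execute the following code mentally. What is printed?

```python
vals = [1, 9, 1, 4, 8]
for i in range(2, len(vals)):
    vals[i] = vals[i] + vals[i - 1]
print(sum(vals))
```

i=2: vals[2] = 1+9 = 10 → [1, 9, 10, 4, 8]
i=3: vals[3] = 4+10 = 14 → [1, 9, 10, 14, 8]
i=4: vals[4] = 8+14 = 22 → [1, 9, 10, 14, 22]
sum = 56

56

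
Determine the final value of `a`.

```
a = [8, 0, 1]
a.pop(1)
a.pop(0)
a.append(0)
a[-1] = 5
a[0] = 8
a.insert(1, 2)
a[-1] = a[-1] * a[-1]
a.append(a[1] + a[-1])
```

pop(1) removes 0 → [8, 1]
pop(0) removes 8 → [1]
append 0 → [1, 0]
a[-1] = 5 → [1, 5]
a[0] = 8 → [8, 5]
insert 2 at 1 → [8, 2, 5]
a[-1] = a[-1]*a[-1] = 5*5 = 25 → [8, 2, 25]
append a[1]+a[-1] = 2+25 = 27 → [8, 2, 25, 27]

[8, 2, 25, 27]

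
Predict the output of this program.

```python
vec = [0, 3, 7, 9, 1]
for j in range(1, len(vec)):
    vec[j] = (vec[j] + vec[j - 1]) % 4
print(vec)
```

[0, 3, 2, 3, 0]

j=1: vec[1] = (3+0)%4 = 3 → [0, 3, 7, 9, 1]
j=2: vec[2] = (7+3)%4 = 2 → [0, 3, 2, 9, 1]
j=3: vec[3] = (9+2)%4 = 3 → [0, 3, 2, 3, 1]
j=4: vec[4] = (1+3)%4 = 0 → [0, 3, 2, 3, 0]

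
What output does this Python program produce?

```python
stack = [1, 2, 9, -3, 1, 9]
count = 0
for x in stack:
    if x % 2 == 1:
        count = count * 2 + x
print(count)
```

87

x=1: odd, count = 0*2+1 = 1
x=2: not odd
x=9: odd, count = 1*2+9 = 11
x=-3: odd, count = 11*2+(-3) = 19
x=1: odd, count = 19*2+1 = 39
x=9: odd, count = 39*2+9 = 87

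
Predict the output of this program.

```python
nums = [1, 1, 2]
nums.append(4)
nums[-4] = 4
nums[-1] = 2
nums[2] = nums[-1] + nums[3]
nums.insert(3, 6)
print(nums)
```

[4, 1, 4, 6, 2]

append 4 → [1, 1, 2, 4]
nums[-4] = 4 → [4, 1, 2, 4]
nums[-1] = 2 → [4, 1, 2, 2]
nums[2] = nums[-1]+nums[3] = 2+2 = 4 → [4, 1, 4, 2]
insert 6 at 3 → [4, 1, 4, 6, 2]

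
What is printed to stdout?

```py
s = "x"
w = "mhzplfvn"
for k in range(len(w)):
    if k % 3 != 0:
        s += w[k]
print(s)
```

k=0: skip
k=1: add 'h' → 'xh'
k=2: add 'z' → 'xhz'
k=3: skip
k=4: add 'l' → 'xhzl'
k=5: add 'f' → 'xhzlf'
k=6: skip
k=7: add 'n' → 'xhzlfn'

xhzlfn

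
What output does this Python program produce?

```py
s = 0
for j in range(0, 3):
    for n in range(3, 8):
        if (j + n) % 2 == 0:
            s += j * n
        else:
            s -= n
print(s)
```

-5

j=0,n=3: odd sum, s = 0-3 = -3
j=0,n=4: even sum, s = (-3)+0 = -3
j=0,n=5: odd sum, s = (-3)-5 = -8
j=0,n=6: even sum, s = (-8)+0 = -8
j=0,n=7: odd sum, s = (-8)-7 = -15
j=1,n=3: even sum, s = (-15)+3 = -12
j=1,n=4: odd sum, s = (-12)-4 = -16
j=1,n=5: even sum, s = (-16)+5 = -11
j=1,n=6: odd sum, s = (-11)-6 = -17
j=1,n=7: even sum, s = (-17)+7 = -10
j=2,n=3: odd sum, s = (-10)-3 = -13
j=2,n=4: even sum, s = (-13)+8 = -5
j=2,n=5: odd sum, s = (-5)-5 = -10
j=2,n=6: even sum, s = (-10)+12 = 2
j=2,n=7: odd sum, s = 2-7 = -5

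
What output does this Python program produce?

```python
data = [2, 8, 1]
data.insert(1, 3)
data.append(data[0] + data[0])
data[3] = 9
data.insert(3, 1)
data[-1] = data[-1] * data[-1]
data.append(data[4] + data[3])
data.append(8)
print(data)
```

insert 3 at 1 → [2, 3, 8, 1]
append data[0]+data[0] = 2+2 = 4 → [2, 3, 8, 1, 4]
data[3] = 9 → [2, 3, 8, 9, 4]
insert 1 at 3 → [2, 3, 8, 1, 9, 4]
data[-1] = data[-1]*data[-1] = 4*4 = 16 → [2, 3, 8, 1, 9, 16]
append data[4]+data[3] = 9+1 = 10 → [2, 3, 8, 1, 9, 16, 10]
append 8 → [2, 3, 8, 1, 9, 16, 10, 8]

[2, 3, 8, 1, 9, 16, 10, 8]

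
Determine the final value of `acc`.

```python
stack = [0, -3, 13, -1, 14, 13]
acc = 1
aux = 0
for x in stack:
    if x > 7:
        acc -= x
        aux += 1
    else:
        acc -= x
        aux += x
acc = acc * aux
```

x=0: not >7, acc = 1-0 = 1; aux=0
x=-3: not >7, acc = 1-(-3) = 4; aux=-3
x=13: >7, acc = 4-13 = -9; aux=-2
x=-1: not >7, acc = (-9)-(-1) = -8; aux=-3
x=14: >7, acc = (-8)-14 = -22; aux=-2
x=13: >7, acc = (-22)-13 = -35; aux=-1
acc*aux = (-35)*(-1) = 35

35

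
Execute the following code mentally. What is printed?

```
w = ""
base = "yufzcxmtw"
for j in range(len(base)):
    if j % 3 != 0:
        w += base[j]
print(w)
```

j=0: skip
j=1: add 'u' → 'u'
j=2: add 'f' → 'uf'
j=3: skip
j=4: add 'c' → 'ufc'
j=5: add 'x' → 'ufcx'
j=6: skip
j=7: add 't' → 'ufcxt'
j=8: add 'w' → 'ufcxtw'

ufcxtw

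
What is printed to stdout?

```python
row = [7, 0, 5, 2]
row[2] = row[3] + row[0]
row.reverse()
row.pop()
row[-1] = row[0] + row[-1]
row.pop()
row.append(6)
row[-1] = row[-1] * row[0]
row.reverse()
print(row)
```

[12, 9, 2]

row[2] = row[3]+row[0] = 2+7 = 9 → [7, 0, 9, 2]
reverse → [2, 9, 0, 7]
pop() removes 7 → [2, 9, 0]
row[-1] = row[0]+row[-1] = 2+0 = 2 → [2, 9, 2]
pop() removes 2 → [2, 9]
append 6 → [2, 9, 6]
row[-1] = row[-1]*row[0] = 6*2 = 12 → [2, 9, 12]
reverse → [12, 9, 2]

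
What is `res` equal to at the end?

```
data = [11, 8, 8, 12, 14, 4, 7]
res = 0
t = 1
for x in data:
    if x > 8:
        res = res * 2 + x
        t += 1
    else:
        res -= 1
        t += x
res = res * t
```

x=11: >8, res = 0*2+11 = 11; t=2
x=8: not >8, res = 11-1 = 10; t=10
x=8: not >8, res = 10-1 = 9; t=18
x=12: >8, res = 9*2+12 = 30; t=19
x=14: >8, res = 30*2+14 = 74; t=20
x=4: not >8, res = 74-1 = 73; t=24
x=7: not >8, res = 73-1 = 72; t=31
res*t = 72*31 = 2232

2232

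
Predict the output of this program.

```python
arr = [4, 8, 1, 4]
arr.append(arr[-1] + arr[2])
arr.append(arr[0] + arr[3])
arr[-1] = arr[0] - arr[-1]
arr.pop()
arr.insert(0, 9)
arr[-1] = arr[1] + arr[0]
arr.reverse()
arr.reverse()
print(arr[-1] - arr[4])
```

append arr[-1]+arr[2] = 4+1 = 5 → [4, 8, 1, 4, 5]
append arr[0]+arr[3] = 4+4 = 8 → [4, 8, 1, 4, 5, 8]
arr[-1] = arr[0]-arr[-1] = 4-8 = -4 → [4, 8, 1, 4, 5, -4]
pop() removes -4 → [4, 8, 1, 4, 5]
insert 9 at 0 → [9, 4, 8, 1, 4, 5]
arr[-1] = arr[1]+arr[0] = 4+9 = 13 → [9, 4, 8, 1, 4, 13]
reverse → [13, 4, 1, 8, 4, 9]
reverse → [9, 4, 8, 1, 4, 13]
arr[-1]-arr[4] = 13-4 = 9

9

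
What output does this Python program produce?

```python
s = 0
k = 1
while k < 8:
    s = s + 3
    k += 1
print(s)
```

21

k=1: s = 0+3 = 3
k=2: s = 3+3 = 6
k=3: s = 6+3 = 9
k=4: s = 9+3 = 12
k=5: s = 12+3 = 15
k=6: s = 15+3 = 18
k=7: s = 18+3 = 21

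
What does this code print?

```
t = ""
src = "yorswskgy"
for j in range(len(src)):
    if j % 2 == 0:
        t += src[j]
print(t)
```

j=0: add 'y' → 'y'
j=1: skip
j=2: add 'r' → 'yr'
j=3: skip
j=4: add 'w' → 'yrw'
j=5: skip
j=6: add 'k' → 'yrwk'
j=7: skip
j=8: add 'y' → 'yrwky'

yrwky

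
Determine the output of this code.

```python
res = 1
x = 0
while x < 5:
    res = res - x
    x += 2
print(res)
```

-5

x=0: res = 1-0 = 1
x=2: res = 1-2 = -1
x=4: res = (-1)-4 = -5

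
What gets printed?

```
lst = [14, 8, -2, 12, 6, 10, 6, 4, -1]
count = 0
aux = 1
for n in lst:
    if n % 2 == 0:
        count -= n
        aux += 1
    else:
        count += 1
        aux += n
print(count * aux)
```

n=14: even, count = 0-14 = -14; aux=2
n=8: even, count = (-14)-8 = -22; aux=3
n=-2: even, count = (-22)-(-2) = -20; aux=4
n=12: even, count = (-20)-12 = -32; aux=5
n=6: even, count = (-32)-6 = -38; aux=6
n=10: even, count = (-38)-10 = -48; aux=7
n=6: even, count = (-48)-6 = -54; aux=8
n=4: even, count = (-54)-4 = -58; aux=9
n=-1: not even, count = (-58)+1 = -57; aux=8
count*aux = (-57)*8 = -456

-456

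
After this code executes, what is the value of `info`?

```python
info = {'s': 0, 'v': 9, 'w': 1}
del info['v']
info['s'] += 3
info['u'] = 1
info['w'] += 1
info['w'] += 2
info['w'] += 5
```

{'s': 3, 'w': 9, 'u': 1}

del 'v' → {'s': 0, 'w': 1}
info['s'] = 0+3 = 3 → {'s': 3, 'w': 1}
info['u'] = 1 → {'s': 3, 'w': 1, 'u': 1}
info['w'] = 1+1 = 2 → {'s': 3, 'w': 2, 'u': 1}
info['w'] = 2+2 = 4 → {'s': 3, 'w': 4, 'u': 1}
info['w'] = 4+5 = 9 → {'s': 3, 'w': 9, 'u': 1}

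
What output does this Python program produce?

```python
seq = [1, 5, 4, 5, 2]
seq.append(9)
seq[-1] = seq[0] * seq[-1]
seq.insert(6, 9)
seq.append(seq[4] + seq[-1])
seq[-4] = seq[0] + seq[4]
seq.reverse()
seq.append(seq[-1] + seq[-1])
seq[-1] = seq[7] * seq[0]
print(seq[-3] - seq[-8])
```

-4

append 9 → [1, 5, 4, 5, 2, 9]
seq[-1] = seq[0]*seq[-1] = 1*9 = 9 → [1, 5, 4, 5, 2, 9]
insert 9 at 6 → [1, 5, 4, 5, 2, 9, 9]
append seq[4]+seq[-1] = 2+9 = 11 → [1, 5, 4, 5, 2, 9, 9, 11]
seq[-4] = seq[0]+seq[4] = 1+2 = 3 → [1, 5, 4, 5, 3, 9, 9, 11]
reverse → [11, 9, 9, 3, 5, 4, 5, 1]
append seq[-1]+seq[-1] = 1+1 = 2 → [11, 9, 9, 3, 5, 4, 5, 1, 2]
seq[-1] = seq[7]*seq[0] = 1*11 = 11 → [11, 9, 9, 3, 5, 4, 5, 1, 11]
seq[-3]-seq[-8] = 5-9 = -4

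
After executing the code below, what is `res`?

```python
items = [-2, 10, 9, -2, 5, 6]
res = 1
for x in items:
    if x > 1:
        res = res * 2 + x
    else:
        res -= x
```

188

x=-2: not >1, res = 1-(-2) = 3
x=10: >1, res = 3*2+10 = 16
x=9: >1, res = 16*2+9 = 41
x=-2: not >1, res = 41-(-2) = 43
x=5: >1, res = 43*2+5 = 91
x=6: >1, res = 91*2+6 = 188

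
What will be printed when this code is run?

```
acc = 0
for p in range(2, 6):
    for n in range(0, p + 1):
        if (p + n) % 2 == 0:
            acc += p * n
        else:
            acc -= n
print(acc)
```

p=2,n=0: even sum, acc = 0+0 = 0
p=2,n=1: odd sum, acc = 0-1 = -1
p=2,n=2: even sum, acc = (-1)+4 = 3
p=3,n=0: odd sum, acc = 3-0 = 3
p=3,n=1: even sum, acc = 3+3 = 6
p=3,n=2: odd sum, acc = 6-2 = 4
p=3,n=3: even sum, acc = 4+9 = 13
p=4,n=0: even sum, acc = 13+0 = 13
p=4,n=1: odd sum, acc = 13-1 = 12
p=4,n=2: even sum, acc = 12+8 = 20
p=4,n=3: odd sum, acc = 20-3 = 17
p=4,n=4: even sum, acc = 17+16 = 33
p=5,n=0: odd sum, acc = 33-0 = 33
p=5,n=1: even sum, acc = 33+5 = 38
p=5,n=2: odd sum, acc = 38-2 = 36
p=5,n=3: even sum, acc = 36+15 = 51
p=5,n=4: odd sum, acc = 51-4 = 47
p=5,n=5: even sum, acc = 47+25 = 72

72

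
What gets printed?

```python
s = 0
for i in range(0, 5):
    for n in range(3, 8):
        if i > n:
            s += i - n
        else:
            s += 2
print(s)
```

49

i=0,n=3: not 0>3, s = 0+2 = 2
i=0,n=4: not 0>4, s = 2+2 = 4
i=0,n=5: not 0>5, s = 4+2 = 6
i=0,n=6: not 0>6, s = 6+2 = 8
i=0,n=7: not 0>7, s = 8+2 = 10
i=1,n=3: not 1>3, s = 10+2 = 12
i=1,n=4: not 1>4, s = 12+2 = 14
i=1,n=5: not 1>5, s = 14+2 = 16
i=1,n=6: not 1>6, s = 16+2 = 18
i=1,n=7: not 1>7, s = 18+2 = 20
i=2,n=3: not 2>3, s = 20+2 = 22
i=2,n=4: not 2>4, s = 22+2 = 24
i=2,n=5: not 2>5, s = 24+2 = 26
i=2,n=6: not 2>6, s = 26+2 = 28
i=2,n=7: not 2>7, s = 28+2 = 30
i=3,n=3: not 3>3, s = 30+2 = 32
i=3,n=4: not 3>4, s = 32+2 = 34
i=3,n=5: not 3>5, s = 34+2 = 36
i=3,n=6: not 3>6, s = 36+2 = 38
i=3,n=7: not 3>7, s = 38+2 = 40
i=4,n=3: 4>3, s = 40+1 = 41
i=4,n=4: not 4>4, s = 41+2 = 43
i=4,n=5: not 4>5, s = 43+2 = 45
i=4,n=6: not 4>6, s = 45+2 = 47
i=4,n=7: not 4>7, s = 47+2 = 49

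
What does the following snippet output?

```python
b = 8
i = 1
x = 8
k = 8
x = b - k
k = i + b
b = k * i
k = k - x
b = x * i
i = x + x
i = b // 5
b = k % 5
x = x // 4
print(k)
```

x = 8-8 = 0
k = 1+8 = 9
b = 9*1 = 9
k = 9-0 = 9
b = 0*1 = 0
i = 0+0 = 0
i = 0//5 = 0
b = 9%5 = 4
x = 0//4 = 0

9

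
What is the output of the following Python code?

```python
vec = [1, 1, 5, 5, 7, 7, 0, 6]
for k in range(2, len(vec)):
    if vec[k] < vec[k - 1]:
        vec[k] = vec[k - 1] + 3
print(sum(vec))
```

49

k=2: 5>=1, unchanged → [1, 1, 5, 5, 7, 7, 0, 6]
k=3: 5>=5, unchanged → [1, 1, 5, 5, 7, 7, 0, 6]
k=4: 7>=5, unchanged → [1, 1, 5, 5, 7, 7, 0, 6]
k=5: 7>=7, unchanged → [1, 1, 5, 5, 7, 7, 0, 6]
k=6: 0<7, vec[6] = 7+3 = 10 → [1, 1, 5, 5, 7, 7, 10, 6]
k=7: 6<10, vec[7] = 10+3 = 13 → [1, 1, 5, 5, 7, 7, 10, 13]
sum = 49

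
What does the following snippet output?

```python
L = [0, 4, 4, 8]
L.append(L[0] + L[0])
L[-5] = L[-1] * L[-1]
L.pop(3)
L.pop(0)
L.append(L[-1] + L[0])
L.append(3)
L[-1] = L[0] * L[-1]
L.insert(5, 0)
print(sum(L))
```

24

append L[0]+L[0] = 0+0 = 0 → [0, 4, 4, 8, 0]
L[-5] = L[-1]*L[-1] = 0*0 = 0 → [0, 4, 4, 8, 0]
pop(3) removes 8 → [0, 4, 4, 0]
pop(0) removes 0 → [4, 4, 0]
append L[-1]+L[0] = 0+4 = 4 → [4, 4, 0, 4]
append 3 → [4, 4, 0, 4, 3]
L[-1] = L[0]*L[-1] = 4*3 = 12 → [4, 4, 0, 4, 12]
insert 0 at 5 → [4, 4, 0, 4, 12, 0]
sum = 24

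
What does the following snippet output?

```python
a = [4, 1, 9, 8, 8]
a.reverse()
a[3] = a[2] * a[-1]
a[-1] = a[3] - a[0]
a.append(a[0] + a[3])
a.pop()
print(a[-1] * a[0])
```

224

reverse → [8, 8, 9, 1, 4]
a[3] = a[2]*a[-1] = 9*4 = 36 → [8, 8, 9, 36, 4]
a[-1] = a[3]-a[0] = 36-8 = 28 → [8, 8, 9, 36, 28]
append a[0]+a[3] = 8+36 = 44 → [8, 8, 9, 36, 28, 44]
pop() removes 44 → [8, 8, 9, 36, 28]
a[-1]*a[0] = 28*8 = 224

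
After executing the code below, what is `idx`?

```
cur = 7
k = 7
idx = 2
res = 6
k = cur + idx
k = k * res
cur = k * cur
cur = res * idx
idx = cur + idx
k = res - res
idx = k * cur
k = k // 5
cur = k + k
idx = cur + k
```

0

k = 7+2 = 9
k = 9*6 = 54
cur = 54*7 = 378
cur = 6*2 = 12
idx = 12+2 = 14
k = 6-6 = 0
idx = 0*12 = 0
k = 0//5 = 0
cur = 0+0 = 0
idx = 0+0 = 0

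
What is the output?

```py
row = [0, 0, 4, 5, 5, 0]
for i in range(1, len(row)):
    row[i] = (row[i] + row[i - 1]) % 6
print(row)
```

i=1: row[1] = (0+0)%6 = 0 → [0, 0, 4, 5, 5, 0]
i=2: row[2] = (4+0)%6 = 4 → [0, 0, 4, 5, 5, 0]
i=3: row[3] = (5+4)%6 = 3 → [0, 0, 4, 3, 5, 0]
i=4: row[4] = (5+3)%6 = 2 → [0, 0, 4, 3, 2, 0]
i=5: row[5] = (0+2)%6 = 2 → [0, 0, 4, 3, 2, 2]

[0, 0, 4, 3, 2, 2]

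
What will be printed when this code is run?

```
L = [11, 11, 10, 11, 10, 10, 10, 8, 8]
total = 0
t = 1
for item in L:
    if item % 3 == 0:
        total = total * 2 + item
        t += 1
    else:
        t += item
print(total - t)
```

item=11: not %3==0; t=12
item=11: not %3==0; t=23
item=10: not %3==0; t=33
item=11: not %3==0; t=44
item=10: not %3==0; t=54
item=10: not %3==0; t=64
item=10: not %3==0; t=74
item=8: not %3==0; t=82
item=8: not %3==0; t=90
total-t = 0-90 = -90

-90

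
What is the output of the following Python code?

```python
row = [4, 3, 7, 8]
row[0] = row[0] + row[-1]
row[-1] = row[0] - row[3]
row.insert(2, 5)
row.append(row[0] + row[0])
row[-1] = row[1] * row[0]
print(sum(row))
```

67

row[0] = row[0]+row[-1] = 4+8 = 12 → [12, 3, 7, 8]
row[-1] = row[0]-row[3] = 12-8 = 4 → [12, 3, 7, 4]
insert 5 at 2 → [12, 3, 5, 7, 4]
append row[0]+row[0] = 12+12 = 24 → [12, 3, 5, 7, 4, 24]
row[-1] = row[1]*row[0] = 3*12 = 36 → [12, 3, 5, 7, 4, 36]
sum = 67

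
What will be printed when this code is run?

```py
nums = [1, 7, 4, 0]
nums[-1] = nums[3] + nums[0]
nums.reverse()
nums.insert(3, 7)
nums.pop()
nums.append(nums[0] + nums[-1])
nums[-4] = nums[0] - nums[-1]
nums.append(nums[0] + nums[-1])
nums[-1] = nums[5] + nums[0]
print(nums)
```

[1, -7, 7, 7, 8, 10]

nums[-1] = nums[3]+nums[0] = 0+1 = 1 → [1, 7, 4, 1]
reverse → [1, 4, 7, 1]
insert 7 at 3 → [1, 4, 7, 7, 1]
pop() removes 1 → [1, 4, 7, 7]
append nums[0]+nums[-1] = 1+7 = 8 → [1, 4, 7, 7, 8]
nums[-4] = nums[0]-nums[-1] = 1-8 = -7 → [1, -7, 7, 7, 8]
append nums[0]+nums[-1] = 1+8 = 9 → [1, -7, 7, 7, 8, 9]
nums[-1] = nums[5]+nums[0] = 9+1 = 10 → [1, -7, 7, 7, 8, 10]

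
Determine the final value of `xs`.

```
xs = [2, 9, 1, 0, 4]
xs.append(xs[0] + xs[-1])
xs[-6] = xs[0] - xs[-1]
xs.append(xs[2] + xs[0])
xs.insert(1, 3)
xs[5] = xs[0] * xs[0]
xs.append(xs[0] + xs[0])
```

[-4, 3, 9, 1, 0, 16, 6, -3, -8]

append xs[0]+xs[-1] = 2+4 = 6 → [2, 9, 1, 0, 4, 6]
xs[-6] = xs[0]-xs[-1] = 2-6 = -4 → [-4, 9, 1, 0, 4, 6]
append xs[2]+xs[0] = 1+(-4) = -3 → [-4, 9, 1, 0, 4, 6, -3]
insert 3 at 1 → [-4, 3, 9, 1, 0, 4, 6, -3]
xs[5] = xs[0]*xs[0] = (-4)*(-4) = 16 → [-4, 3, 9, 1, 0, 16, 6, -3]
append xs[0]+xs[0] = (-4)+(-4) = -8 → [-4, 3, 9, 1, 0, 16, 6, -3, -8]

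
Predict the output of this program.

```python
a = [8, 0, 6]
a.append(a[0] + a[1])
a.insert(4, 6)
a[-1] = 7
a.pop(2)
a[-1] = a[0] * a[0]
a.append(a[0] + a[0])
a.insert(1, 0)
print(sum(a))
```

append a[0]+a[1] = 8+0 = 8 → [8, 0, 6, 8]
insert 6 at 4 → [8, 0, 6, 8, 6]
a[-1] = 7 → [8, 0, 6, 8, 7]
pop(2) removes 6 → [8, 0, 8, 7]
a[-1] = a[0]*a[0] = 8*8 = 64 → [8, 0, 8, 64]
append a[0]+a[0] = 8+8 = 16 → [8, 0, 8, 64, 16]
insert 0 at 1 → [8, 0, 0, 8, 64, 16]
sum = 96

96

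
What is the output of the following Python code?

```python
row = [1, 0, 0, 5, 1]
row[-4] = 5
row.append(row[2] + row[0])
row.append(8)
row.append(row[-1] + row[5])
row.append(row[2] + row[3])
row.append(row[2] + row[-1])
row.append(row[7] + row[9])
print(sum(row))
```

row[-4] = 5 → [1, 5, 0, 5, 1]
append row[2]+row[0] = 0+1 = 1 → [1, 5, 0, 5, 1, 1]
append 8 → [1, 5, 0, 5, 1, 1, 8]
append row[-1]+row[5] = 8+1 = 9 → [1, 5, 0, 5, 1, 1, 8, 9]
append row[2]+row[3] = 0+5 = 5 → [1, 5, 0, 5, 1, 1, 8, 9, 5]
append row[2]+row[-1] = 0+5 = 5 → [1, 5, 0, 5, 1, 1, 8, 9, 5, 5]
append row[7]+row[9] = 9+5 = 14 → [1, 5, 0, 5, 1, 1, 8, 9, 5, 5, 14]
sum = 54

54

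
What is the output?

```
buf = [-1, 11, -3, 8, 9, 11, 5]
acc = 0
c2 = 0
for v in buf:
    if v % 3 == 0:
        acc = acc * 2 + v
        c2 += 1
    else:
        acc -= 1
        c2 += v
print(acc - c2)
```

v=-1: not %3==0, acc = 0-1 = -1; c2=-1
v=11: not %3==0, acc = (-1)-1 = -2; c2=10
v=-3: %3==0, acc = (-2)*2+(-3) = -7; c2=11
v=8: not %3==0, acc = (-7)-1 = -8; c2=19
v=9: %3==0, acc = (-8)*2+9 = -7; c2=20
v=11: not %3==0, acc = (-7)-1 = -8; c2=31
v=5: not %3==0, acc = (-8)-1 = -9; c2=36
acc-c2 = (-9)-36 = -45

-45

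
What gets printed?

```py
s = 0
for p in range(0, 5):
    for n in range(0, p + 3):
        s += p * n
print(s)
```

155

p=0,n=0: s = 0+0 = 0
p=0,n=1: s = 0+0 = 0
p=0,n=2: s = 0+0 = 0
p=1,n=0: s = 0+0 = 0
p=1,n=1: s = 0+1 = 1
p=1,n=2: s = 1+2 = 3
p=1,n=3: s = 3+3 = 6
p=2,n=0: s = 6+0 = 6
p=2,n=1: s = 6+2 = 8
p=2,n=2: s = 8+4 = 12
p=2,n=3: s = 12+6 = 18
p=2,n=4: s = 18+8 = 26
p=3,n=0: s = 26+0 = 26
p=3,n=1: s = 26+3 = 29
p=3,n=2: s = 29+6 = 35
p=3,n=3: s = 35+9 = 44
p=3,n=4: s = 44+12 = 56
p=3,n=5: s = 56+15 = 71
p=4,n=0: s = 71+0 = 71
p=4,n=1: s = 71+4 = 75
p=4,n=2: s = 75+8 = 83
p=4,n=3: s = 83+12 = 95
p=4,n=4: s = 95+16 = 111
p=4,n=5: s = 111+20 = 131
p=4,n=6: s = 131+24 = 155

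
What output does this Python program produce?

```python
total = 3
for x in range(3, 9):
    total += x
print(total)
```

36

x=3: total = 3+3 = 6
x=4: total = 6+4 = 10
x=5: total = 10+5 = 15
x=6: total = 15+6 = 21
x=7: total = 21+7 = 28
x=8: total = 28+8 = 36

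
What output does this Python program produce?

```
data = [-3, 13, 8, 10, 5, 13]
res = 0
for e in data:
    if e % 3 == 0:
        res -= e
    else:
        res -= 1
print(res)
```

e=-3: %3==0, res = 0-(-3) = 3
e=13: not %3==0, res = 3-1 = 2
e=8: not %3==0, res = 2-1 = 1
e=10: not %3==0, res = 1-1 = 0
e=5: not %3==0, res = 0-1 = -1
e=13: not %3==0, res = (-1)-1 = -2

-2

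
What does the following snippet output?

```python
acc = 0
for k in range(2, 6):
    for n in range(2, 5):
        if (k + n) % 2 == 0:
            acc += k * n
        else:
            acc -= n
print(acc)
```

42

k=2,n=2: even sum, acc = 0+4 = 4
k=2,n=3: odd sum, acc = 4-3 = 1
k=2,n=4: even sum, acc = 1+8 = 9
k=3,n=2: odd sum, acc = 9-2 = 7
k=3,n=3: even sum, acc = 7+9 = 16
k=3,n=4: odd sum, acc = 16-4 = 12
k=4,n=2: even sum, acc = 12+8 = 20
k=4,n=3: odd sum, acc = 20-3 = 17
k=4,n=4: even sum, acc = 17+16 = 33
k=5,n=2: odd sum, acc = 33-2 = 31
k=5,n=3: even sum, acc = 31+15 = 46
k=5,n=4: odd sum, acc = 46-4 = 42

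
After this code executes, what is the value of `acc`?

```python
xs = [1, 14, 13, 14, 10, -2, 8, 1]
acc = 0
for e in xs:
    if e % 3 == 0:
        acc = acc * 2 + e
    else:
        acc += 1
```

e=1: not %3==0, acc = 0+1 = 1
e=14: not %3==0, acc = 1+1 = 2
e=13: not %3==0, acc = 2+1 = 3
e=14: not %3==0, acc = 3+1 = 4
e=10: not %3==0, acc = 4+1 = 5
e=-2: not %3==0, acc = 5+1 = 6
e=8: not %3==0, acc = 6+1 = 7
e=1: not %3==0, acc = 7+1 = 8

8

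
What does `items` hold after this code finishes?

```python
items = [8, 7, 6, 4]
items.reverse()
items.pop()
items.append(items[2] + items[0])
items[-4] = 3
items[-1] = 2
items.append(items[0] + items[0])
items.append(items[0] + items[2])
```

[3, 6, 7, 2, 6, 10]

reverse → [4, 6, 7, 8]
pop() removes 8 → [4, 6, 7]
append items[2]+items[0] = 7+4 = 11 → [4, 6, 7, 11]
items[-4] = 3 → [3, 6, 7, 11]
items[-1] = 2 → [3, 6, 7, 2]
append items[0]+items[0] = 3+3 = 6 → [3, 6, 7, 2, 6]
append items[0]+items[2] = 3+7 = 10 → [3, 6, 7, 2, 6, 10]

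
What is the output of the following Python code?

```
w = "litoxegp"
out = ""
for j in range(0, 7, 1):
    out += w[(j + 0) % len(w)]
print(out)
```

litoxeg

j=0: add w[0]='l' → 'l'
j=1: add w[1]='i' → 'li'
j=2: add w[2]='t' → 'lit'
j=3: add w[3]='o' → 'lito'
j=4: add w[4]='x' → 'litox'
j=5: add w[5]='e' → 'litoxe'
j=6: add w[6]='g' → 'litoxeg'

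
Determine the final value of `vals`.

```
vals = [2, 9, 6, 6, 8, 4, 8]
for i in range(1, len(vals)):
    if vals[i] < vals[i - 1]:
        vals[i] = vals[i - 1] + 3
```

i=1: 9>=2, unchanged → [2, 9, 6, 6, 8, 4, 8]
i=2: 6<9, vals[2] = 9+3 = 12 → [2, 9, 12, 6, 8, 4, 8]
i=3: 6<12, vals[3] = 12+3 = 15 → [2, 9, 12, 15, 8, 4, 8]
i=4: 8<15, vals[4] = 15+3 = 18 → [2, 9, 12, 15, 18, 4, 8]
i=5: 4<18, vals[5] = 18+3 = 21 → [2, 9, 12, 15, 18, 21, 8]
i=6: 8<21, vals[6] = 21+3 = 24 → [2, 9, 12, 15, 18, 21, 24]

[2, 9, 12, 15, 18, 21, 24]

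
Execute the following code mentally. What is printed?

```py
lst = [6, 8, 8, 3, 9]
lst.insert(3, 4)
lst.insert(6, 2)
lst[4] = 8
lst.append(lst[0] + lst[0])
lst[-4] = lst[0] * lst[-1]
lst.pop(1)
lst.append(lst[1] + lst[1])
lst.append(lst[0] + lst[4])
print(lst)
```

insert 4 at 3 → [6, 8, 8, 4, 3, 9]
insert 2 at 6 → [6, 8, 8, 4, 3, 9, 2]
lst[4] = 8 → [6, 8, 8, 4, 8, 9, 2]
append lst[0]+lst[0] = 6+6 = 12 → [6, 8, 8, 4, 8, 9, 2, 12]
lst[-4] = lst[0]*lst[-1] = 6*12 = 72 → [6, 8, 8, 4, 72, 9, 2, 12]
pop(1) removes 8 → [6, 8, 4, 72, 9, 2, 12]
append lst[1]+lst[1] = 8+8 = 16 → [6, 8, 4, 72, 9, 2, 12, 16]
append lst[0]+lst[4] = 6+9 = 15 → [6, 8, 4, 72, 9, 2, 12, 16, 15]

[6, 8, 4, 72, 9, 2, 12, 16, 15]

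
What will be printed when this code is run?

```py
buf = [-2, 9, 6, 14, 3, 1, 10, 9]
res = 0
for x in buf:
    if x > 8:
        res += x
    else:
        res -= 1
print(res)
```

38

x=-2: not >8, res = 0-1 = -1
x=9: >8, res = (-1)+9 = 8
x=6: not >8, res = 8-1 = 7
x=14: >8, res = 7+14 = 21
x=3: not >8, res = 21-1 = 20
x=1: not >8, res = 20-1 = 19
x=10: >8, res = 19+10 = 29
x=9: >8, res = 29+9 = 38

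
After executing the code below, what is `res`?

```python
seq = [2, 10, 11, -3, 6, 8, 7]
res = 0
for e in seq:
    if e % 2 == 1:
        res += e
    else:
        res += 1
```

19

e=2: not odd, res = 0+1 = 1
e=10: not odd, res = 1+1 = 2
e=11: odd, res = 2+11 = 13
e=-3: odd, res = 13+(-3) = 10
e=6: not odd, res = 10+1 = 11
e=8: not odd, res = 11+1 = 12
e=7: odd, res = 12+7 = 19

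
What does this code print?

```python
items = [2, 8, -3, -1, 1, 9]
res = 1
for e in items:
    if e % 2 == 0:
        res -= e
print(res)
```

e=2: even, res = 1-2 = -1
e=8: even, res = (-1)-8 = -9
e=-3: not even
e=-1: not even
e=1: not even
e=9: not even

-9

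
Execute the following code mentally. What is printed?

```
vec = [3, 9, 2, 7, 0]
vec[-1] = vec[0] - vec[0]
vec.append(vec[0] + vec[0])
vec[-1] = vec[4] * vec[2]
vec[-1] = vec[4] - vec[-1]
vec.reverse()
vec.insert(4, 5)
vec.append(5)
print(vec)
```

vec[-1] = vec[0]-vec[0] = 3-3 = 0 → [3, 9, 2, 7, 0]
append vec[0]+vec[0] = 3+3 = 6 → [3, 9, 2, 7, 0, 6]
vec[-1] = vec[4]*vec[2] = 0*2 = 0 → [3, 9, 2, 7, 0, 0]
vec[-1] = vec[4]-vec[-1] = 0-0 = 0 → [3, 9, 2, 7, 0, 0]
reverse → [0, 0, 7, 2, 9, 3]
insert 5 at 4 → [0, 0, 7, 2, 5, 9, 3]
append 5 → [0, 0, 7, 2, 5, 9, 3, 5]

[0, 0, 7, 2, 5, 9, 3, 5]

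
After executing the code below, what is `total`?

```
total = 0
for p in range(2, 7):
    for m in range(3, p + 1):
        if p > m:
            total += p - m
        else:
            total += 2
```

p=3,m=3: not 3>3, total = 0+2 = 2
p=4,m=3: 4>3, total = 2+1 = 3
p=4,m=4: not 4>4, total = 3+2 = 5
p=5,m=3: 5>3, total = 5+2 = 7
p=5,m=4: 5>4, total = 7+1 = 8
p=5,m=5: not 5>5, total = 8+2 = 10
p=6,m=3: 6>3, total = 10+3 = 13
p=6,m=4: 6>4, total = 13+2 = 15
p=6,m=5: 6>5, total = 15+1 = 16
p=6,m=6: not 6>6, total = 16+2 = 18

18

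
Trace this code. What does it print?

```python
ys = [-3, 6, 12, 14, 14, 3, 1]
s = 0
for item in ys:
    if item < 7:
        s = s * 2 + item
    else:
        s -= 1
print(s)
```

-5

item=-3: <7, s = 0*2+(-3) = -3
item=6: <7, s = (-3)*2+6 = 0
item=12: not <7, s = 0-1 = -1
item=14: not <7, s = (-1)-1 = -2
item=14: not <7, s = (-2)-1 = -3
item=3: <7, s = (-3)*2+3 = -3
item=1: <7, s = (-3)*2+1 = -5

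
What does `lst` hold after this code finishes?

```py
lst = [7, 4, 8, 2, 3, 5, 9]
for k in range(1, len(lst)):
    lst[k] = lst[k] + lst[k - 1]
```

k=1: lst[1] = 4+7 = 11 → [7, 11, 8, 2, 3, 5, 9]
k=2: lst[2] = 8+11 = 19 → [7, 11, 19, 2, 3, 5, 9]
k=3: lst[3] = 2+19 = 21 → [7, 11, 19, 21, 3, 5, 9]
k=4: lst[4] = 3+21 = 24 → [7, 11, 19, 21, 24, 5, 9]
k=5: lst[5] = 5+24 = 29 → [7, 11, 19, 21, 24, 29, 9]
k=6: lst[6] = 9+29 = 38 → [7, 11, 19, 21, 24, 29, 38]

[7, 11, 19, 21, 24, 29, 38]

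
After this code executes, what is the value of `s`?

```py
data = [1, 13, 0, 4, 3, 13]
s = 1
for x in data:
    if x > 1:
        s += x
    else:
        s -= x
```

33

x=1: not >1, s = 1-1 = 0
x=13: >1, s = 0+13 = 13
x=0: not >1, s = 13-0 = 13
x=4: >1, s = 13+4 = 17
x=3: >1, s = 17+3 = 20
x=13: >1, s = 20+13 = 33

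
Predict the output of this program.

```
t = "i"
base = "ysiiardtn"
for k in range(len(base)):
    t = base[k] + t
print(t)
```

ntdraiisyi

k=0: prepend 'y' → 'yi'
k=1: prepend 's' → 'syi'
k=2: prepend 'i' → 'isyi'
k=3: prepend 'i' → 'iisyi'
k=4: prepend 'a' → 'aiisyi'
k=5: prepend 'r' → 'raiisyi'
k=6: prepend 'd' → 'draiisyi'
k=7: prepend 't' → 'tdraiisyi'
k=8: prepend 'n' → 'ntdraiisyi'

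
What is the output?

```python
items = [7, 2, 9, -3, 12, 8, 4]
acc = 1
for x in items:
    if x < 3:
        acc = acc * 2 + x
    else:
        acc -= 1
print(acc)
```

-4

x=7: not <3, acc = 1-1 = 0
x=2: <3, acc = 0*2+2 = 2
x=9: not <3, acc = 2-1 = 1
x=-3: <3, acc = 1*2+(-3) = -1
x=12: not <3, acc = (-1)-1 = -2
x=8: not <3, acc = (-2)-1 = -3
x=4: not <3, acc = (-3)-1 = -4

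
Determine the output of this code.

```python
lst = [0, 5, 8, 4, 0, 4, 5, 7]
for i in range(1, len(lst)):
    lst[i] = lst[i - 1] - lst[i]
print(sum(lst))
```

-132

i=1: lst[1] = 0-5 = -5 → [0, -5, 8, 4, 0, 4, 5, 7]
i=2: lst[2] = (-5)-8 = -13 → [0, -5, -13, 4, 0, 4, 5, 7]
i=3: lst[3] = (-13)-4 = -17 → [0, -5, -13, -17, 0, 4, 5, 7]
i=4: lst[4] = (-17)-0 = -17 → [0, -5, -13, -17, -17, 4, 5, 7]
i=5: lst[5] = (-17)-4 = -21 → [0, -5, -13, -17, -17, -21, 5, 7]
i=6: lst[6] = (-21)-5 = -26 → [0, -5, -13, -17, -17, -21, -26, 7]
i=7: lst[7] = (-26)-7 = -33 → [0, -5, -13, -17, -17, -21, -26, -33]
sum = -132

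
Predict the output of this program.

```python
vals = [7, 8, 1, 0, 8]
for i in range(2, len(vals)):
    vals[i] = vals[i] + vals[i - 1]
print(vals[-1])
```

i=2: vals[2] = 1+8 = 9 → [7, 8, 9, 0, 8]
i=3: vals[3] = 0+9 = 9 → [7, 8, 9, 9, 8]
i=4: vals[4] = 8+9 = 17 → [7, 8, 9, 9, 17]

17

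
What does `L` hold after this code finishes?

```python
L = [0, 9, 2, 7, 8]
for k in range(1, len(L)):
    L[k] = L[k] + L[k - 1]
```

k=1: L[1] = 9+0 = 9 → [0, 9, 2, 7, 8]
k=2: L[2] = 2+9 = 11 → [0, 9, 11, 7, 8]
k=3: L[3] = 7+11 = 18 → [0, 9, 11, 18, 8]
k=4: L[4] = 8+18 = 26 → [0, 9, 11, 18, 26]

[0, 9, 11, 18, 26]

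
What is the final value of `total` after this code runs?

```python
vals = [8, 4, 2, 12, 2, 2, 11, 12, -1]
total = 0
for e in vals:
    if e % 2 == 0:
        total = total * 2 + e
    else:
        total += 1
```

e=8: even, total = 0*2+8 = 8
e=4: even, total = 8*2+4 = 20
e=2: even, total = 20*2+2 = 42
e=12: even, total = 42*2+12 = 96
e=2: even, total = 96*2+2 = 194
e=2: even, total = 194*2+2 = 390
e=11: not even, total = 390+1 = 391
e=12: even, total = 391*2+12 = 794
e=-1: not even, total = 794+1 = 795

795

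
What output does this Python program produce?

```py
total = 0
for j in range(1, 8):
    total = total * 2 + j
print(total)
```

247

j=1: total = 0*2+1 = 1
j=2: total = 1*2+2 = 4
j=3: total = 4*2+3 = 11
j=4: total = 11*2+4 = 26
j=5: total = 26*2+5 = 57
j=6: total = 57*2+6 = 120
j=7: total = 120*2+7 = 247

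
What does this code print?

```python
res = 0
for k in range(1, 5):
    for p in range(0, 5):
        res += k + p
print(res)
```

k=1,p=0: res = 0+1 = 1
k=1,p=1: res = 1+2 = 3
k=1,p=2: res = 3+3 = 6
k=1,p=3: res = 6+4 = 10
k=1,p=4: res = 10+5 = 15
k=2,p=0: res = 15+2 = 17
k=2,p=1: res = 17+3 = 20
k=2,p=2: res = 20+4 = 24
k=2,p=3: res = 24+5 = 29
k=2,p=4: res = 29+6 = 35
k=3,p=0: res = 35+3 = 38
k=3,p=1: res = 38+4 = 42
k=3,p=2: res = 42+5 = 47
k=3,p=3: res = 47+6 = 53
k=3,p=4: res = 53+7 = 60
k=4,p=0: res = 60+4 = 64
k=4,p=1: res = 64+5 = 69
k=4,p=2: res = 69+6 = 75
k=4,p=3: res = 75+7 = 82
k=4,p=4: res = 82+8 = 90

90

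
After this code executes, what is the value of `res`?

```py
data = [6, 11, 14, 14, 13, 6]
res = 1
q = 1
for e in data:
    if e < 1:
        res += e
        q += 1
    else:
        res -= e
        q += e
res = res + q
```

2

e=6: not <1, res = 1-6 = -5; q=7
e=11: not <1, res = (-5)-11 = -16; q=18
e=14: not <1, res = (-16)-14 = -30; q=32
e=14: not <1, res = (-30)-14 = -44; q=46
e=13: not <1, res = (-44)-13 = -57; q=59
e=6: not <1, res = (-57)-6 = -63; q=65
res+q = (-63)+65 = 2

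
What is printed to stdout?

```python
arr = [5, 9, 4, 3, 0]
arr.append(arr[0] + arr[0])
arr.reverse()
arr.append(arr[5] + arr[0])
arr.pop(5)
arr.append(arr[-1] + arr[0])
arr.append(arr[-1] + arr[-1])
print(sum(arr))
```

116

append arr[0]+arr[0] = 5+5 = 10 → [5, 9, 4, 3, 0, 10]
reverse → [10, 0, 3, 4, 9, 5]
append arr[5]+arr[0] = 5+10 = 15 → [10, 0, 3, 4, 9, 5, 15]
pop(5) removes 5 → [10, 0, 3, 4, 9, 15]
append arr[-1]+arr[0] = 15+10 = 25 → [10, 0, 3, 4, 9, 15, 25]
append arr[-1]+arr[-1] = 25+25 = 50 → [10, 0, 3, 4, 9, 15, 25, 50]
sum = 116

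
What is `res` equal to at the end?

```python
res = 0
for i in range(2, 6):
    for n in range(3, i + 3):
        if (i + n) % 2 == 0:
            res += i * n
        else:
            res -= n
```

i=2,n=3: odd sum, res = 0-3 = -3
i=2,n=4: even sum, res = (-3)+8 = 5
i=3,n=3: even sum, res = 5+9 = 14
i=3,n=4: odd sum, res = 14-4 = 10
i=3,n=5: even sum, res = 10+15 = 25
i=4,n=3: odd sum, res = 25-3 = 22
i=4,n=4: even sum, res = 22+16 = 38
i=4,n=5: odd sum, res = 38-5 = 33
i=4,n=6: even sum, res = 33+24 = 57
i=5,n=3: even sum, res = 57+15 = 72
i=5,n=4: odd sum, res = 72-4 = 68
i=5,n=5: even sum, res = 68+25 = 93
i=5,n=6: odd sum, res = 93-6 = 87
i=5,n=7: even sum, res = 87+35 = 122

122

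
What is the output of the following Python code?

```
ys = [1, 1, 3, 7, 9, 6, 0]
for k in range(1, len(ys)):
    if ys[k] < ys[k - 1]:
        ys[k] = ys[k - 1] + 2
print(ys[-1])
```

k=1: 1>=1, unchanged → [1, 1, 3, 7, 9, 6, 0]
k=2: 3>=1, unchanged → [1, 1, 3, 7, 9, 6, 0]
k=3: 7>=3, unchanged → [1, 1, 3, 7, 9, 6, 0]
k=4: 9>=7, unchanged → [1, 1, 3, 7, 9, 6, 0]
k=5: 6<9, ys[5] = 9+2 = 11 → [1, 1, 3, 7, 9, 11, 0]
k=6: 0<11, ys[6] = 11+2 = 13 → [1, 1, 3, 7, 9, 11, 13]

13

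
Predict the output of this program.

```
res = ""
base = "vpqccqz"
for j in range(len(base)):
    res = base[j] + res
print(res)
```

j=0: prepend 'v' → 'v'
j=1: prepend 'p' → 'pv'
j=2: prepend 'q' → 'qpv'
j=3: prepend 'c' → 'cqpv'
j=4: prepend 'c' → 'ccqpv'
j=5: prepend 'q' → 'qccqpv'
j=6: prepend 'z' → 'zqccqpv'

zqccqpv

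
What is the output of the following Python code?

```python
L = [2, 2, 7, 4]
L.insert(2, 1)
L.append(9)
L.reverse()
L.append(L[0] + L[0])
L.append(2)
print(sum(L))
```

45

insert 1 at 2 → [2, 2, 1, 7, 4]
append 9 → [2, 2, 1, 7, 4, 9]
reverse → [9, 4, 7, 1, 2, 2]
append L[0]+L[0] = 9+9 = 18 → [9, 4, 7, 1, 2, 2, 18]
append 2 → [9, 4, 7, 1, 2, 2, 18, 2]
sum = 45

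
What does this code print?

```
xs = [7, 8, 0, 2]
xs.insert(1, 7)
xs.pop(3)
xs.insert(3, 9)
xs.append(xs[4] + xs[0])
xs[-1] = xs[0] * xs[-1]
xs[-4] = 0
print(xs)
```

[7, 7, 0, 9, 2, 63]

insert 7 at 1 → [7, 7, 8, 0, 2]
pop(3) removes 0 → [7, 7, 8, 2]
insert 9 at 3 → [7, 7, 8, 9, 2]
append xs[4]+xs[0] = 2+7 = 9 → [7, 7, 8, 9, 2, 9]
xs[-1] = xs[0]*xs[-1] = 7*9 = 63 → [7, 7, 8, 9, 2, 63]
xs[-4] = 0 → [7, 7, 0, 9, 2, 63]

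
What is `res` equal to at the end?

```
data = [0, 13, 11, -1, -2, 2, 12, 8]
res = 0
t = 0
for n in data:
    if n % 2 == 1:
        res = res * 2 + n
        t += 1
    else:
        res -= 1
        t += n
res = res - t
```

n=0: not odd, res = 0-1 = -1; t=0
n=13: odd, res = (-1)*2+13 = 11; t=1
n=11: odd, res = 11*2+11 = 33; t=2
n=-1: odd, res = 33*2+(-1) = 65; t=3
n=-2: not odd, res = 65-1 = 64; t=1
n=2: not odd, res = 64-1 = 63; t=3
n=12: not odd, res = 63-1 = 62; t=15
n=8: not odd, res = 62-1 = 61; t=23
res-t = 61-23 = 38

38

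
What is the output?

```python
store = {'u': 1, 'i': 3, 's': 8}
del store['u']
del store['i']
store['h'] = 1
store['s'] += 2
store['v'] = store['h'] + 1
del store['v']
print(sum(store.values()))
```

11

del 'u' → {'i': 3, 's': 8}
del 'i' → {'s': 8}
store['h'] = 1 → {'s': 8, 'h': 1}
store['s'] = 8+2 = 10 → {'s': 10, 'h': 1}
store['v'] = store['h']+1 = 2 → {'s': 10, 'h': 1, 'v': 2}
del 'v' → {'s': 10, 'h': 1}
sum of values = 11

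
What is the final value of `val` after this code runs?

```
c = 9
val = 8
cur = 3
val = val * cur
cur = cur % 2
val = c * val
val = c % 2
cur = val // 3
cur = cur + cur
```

val = 8*3 = 24
cur = 3%2 = 1
val = 9*24 = 216
val = 9%2 = 1
cur = 1//3 = 0
cur = 0+0 = 0

1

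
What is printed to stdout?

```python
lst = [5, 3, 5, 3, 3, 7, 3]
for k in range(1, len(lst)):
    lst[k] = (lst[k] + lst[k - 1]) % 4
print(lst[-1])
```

k=1: lst[1] = (3+5)%4 = 0 → [5, 0, 5, 3, 3, 7, 3]
k=2: lst[2] = (5+0)%4 = 1 → [5, 0, 1, 3, 3, 7, 3]
k=3: lst[3] = (3+1)%4 = 0 → [5, 0, 1, 0, 3, 7, 3]
k=4: lst[4] = (3+0)%4 = 3 → [5, 0, 1, 0, 3, 7, 3]
k=5: lst[5] = (7+3)%4 = 2 → [5, 0, 1, 0, 3, 2, 3]
k=6: lst[6] = (3+2)%4 = 1 → [5, 0, 1, 0, 3, 2, 1]

1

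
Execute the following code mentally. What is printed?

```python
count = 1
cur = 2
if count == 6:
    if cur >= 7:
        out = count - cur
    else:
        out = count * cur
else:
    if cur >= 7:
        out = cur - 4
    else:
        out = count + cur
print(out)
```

3

count=1, cur=2
count == 6 is False; cur >= 7 is False
→ out = count + cur = 3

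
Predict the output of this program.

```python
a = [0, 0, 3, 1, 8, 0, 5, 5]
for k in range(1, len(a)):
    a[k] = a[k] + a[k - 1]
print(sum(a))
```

70

k=1: a[1] = 0+0 = 0 → [0, 0, 3, 1, 8, 0, 5, 5]
k=2: a[2] = 3+0 = 3 → [0, 0, 3, 1, 8, 0, 5, 5]
k=3: a[3] = 1+3 = 4 → [0, 0, 3, 4, 8, 0, 5, 5]
k=4: a[4] = 8+4 = 12 → [0, 0, 3, 4, 12, 0, 5, 5]
k=5: a[5] = 0+12 = 12 → [0, 0, 3, 4, 12, 12, 5, 5]
k=6: a[6] = 5+12 = 17 → [0, 0, 3, 4, 12, 12, 17, 5]
k=7: a[7] = 5+17 = 22 → [0, 0, 3, 4, 12, 12, 17, 22]
sum = 70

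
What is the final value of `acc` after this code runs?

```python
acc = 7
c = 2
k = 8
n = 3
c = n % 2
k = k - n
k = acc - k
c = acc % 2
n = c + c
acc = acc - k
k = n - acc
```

c = 3%2 = 1
k = 8-3 = 5
k = 7-5 = 2
c = 7%2 = 1
n = 1+1 = 2
acc = 7-2 = 5
k = 2-5 = -3

5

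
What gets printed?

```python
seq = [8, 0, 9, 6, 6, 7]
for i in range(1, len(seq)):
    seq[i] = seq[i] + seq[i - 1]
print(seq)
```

[8, 8, 17, 23, 29, 36]

i=1: seq[1] = 0+8 = 8 → [8, 8, 9, 6, 6, 7]
i=2: seq[2] = 9+8 = 17 → [8, 8, 17, 6, 6, 7]
i=3: seq[3] = 6+17 = 23 → [8, 8, 17, 23, 6, 7]
i=4: seq[4] = 6+23 = 29 → [8, 8, 17, 23, 29, 7]
i=5: seq[5] = 7+29 = 36 → [8, 8, 17, 23, 29, 36]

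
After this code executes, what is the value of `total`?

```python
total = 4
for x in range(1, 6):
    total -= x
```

x=1: total = 4-1 = 3
x=2: total = 3-2 = 1
x=3: total = 1-3 = -2
x=4: total = (-2)-4 = -6
x=5: total = (-6)-5 = -11

-11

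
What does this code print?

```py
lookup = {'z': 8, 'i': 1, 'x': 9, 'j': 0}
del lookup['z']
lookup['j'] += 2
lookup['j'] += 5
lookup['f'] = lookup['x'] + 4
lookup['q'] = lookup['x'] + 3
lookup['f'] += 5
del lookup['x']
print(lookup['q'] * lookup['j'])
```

84

del 'z' → {'i': 1, 'x': 9, 'j': 0}
lookup['j'] = 0+2 = 2 → {'i': 1, 'x': 9, 'j': 2}
lookup['j'] = 2+5 = 7 → {'i': 1, 'x': 9, 'j': 7}
lookup['f'] = lookup['x']+4 = 13 → {'i': 1, 'x': 9, 'j': 7, 'f': 13}
lookup['q'] = lookup['x']+3 = 12 → {'i': 1, 'x': 9, 'j': 7, 'f': 13, 'q': 12}
lookup['f'] = 13+5 = 18 → {'i': 1, 'x': 9, 'j': 7, 'f': 18, 'q': 12}
del 'x' → {'i': 1, 'j': 7, 'f': 18, 'q': 12}
lookup['q']*lookup['j'] = 12*7 = 84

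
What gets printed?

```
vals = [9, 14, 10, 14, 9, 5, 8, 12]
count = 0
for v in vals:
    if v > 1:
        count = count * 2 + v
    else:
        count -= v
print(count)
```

v=9: >1, count = 0*2+9 = 9
v=14: >1, count = 9*2+14 = 32
v=10: >1, count = 32*2+10 = 74
v=14: >1, count = 74*2+14 = 162
v=9: >1, count = 162*2+9 = 333
v=5: >1, count = 333*2+5 = 671
v=8: >1, count = 671*2+8 = 1350
v=12: >1, count = 1350*2+12 = 2712

2712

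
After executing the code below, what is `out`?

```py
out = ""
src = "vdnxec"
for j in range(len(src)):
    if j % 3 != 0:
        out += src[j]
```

'dnec'

j=0: skip
j=1: add 'd' → 'd'
j=2: add 'n' → 'dn'
j=3: skip
j=4: add 'e' → 'dne'
j=5: add 'c' → 'dnec'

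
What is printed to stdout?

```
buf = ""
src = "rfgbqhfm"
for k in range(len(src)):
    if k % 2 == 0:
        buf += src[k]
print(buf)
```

rgqf

k=0: add 'r' → 'r'
k=1: skip
k=2: add 'g' → 'rg'
k=3: skip
k=4: add 'q' → 'rgq'
k=5: skip
k=6: add 'f' → 'rgqf'
k=7: skip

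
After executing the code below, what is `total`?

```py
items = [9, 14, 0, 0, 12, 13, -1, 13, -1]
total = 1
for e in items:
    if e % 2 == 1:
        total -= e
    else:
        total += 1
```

e=9: odd, total = 1-9 = -8
e=14: not odd, total = (-8)+1 = -7
e=0: not odd, total = (-7)+1 = -6
e=0: not odd, total = (-6)+1 = -5
e=12: not odd, total = (-5)+1 = -4
e=13: odd, total = (-4)-13 = -17
e=-1: odd, total = (-17)-(-1) = -16
e=13: odd, total = (-16)-13 = -29
e=-1: odd, total = (-29)-(-1) = -28

-28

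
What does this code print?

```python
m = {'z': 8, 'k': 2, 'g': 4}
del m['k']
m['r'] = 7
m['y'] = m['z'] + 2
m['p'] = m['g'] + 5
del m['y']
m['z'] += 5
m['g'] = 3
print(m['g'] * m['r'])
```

21

del 'k' → {'z': 8, 'g': 4}
m['r'] = 7 → {'z': 8, 'g': 4, 'r': 7}
m['y'] = m['z']+2 = 10 → {'z': 8, 'g': 4, 'r': 7, 'y': 10}
m['p'] = m['g']+5 = 9 → {'z': 8, 'g': 4, 'r': 7, 'y': 10, 'p': 9}
del 'y' → {'z': 8, 'g': 4, 'r': 7, 'p': 9}
m['z'] = 8+5 = 13 → {'z': 13, 'g': 4, 'r': 7, 'p': 9}
m['g'] = 3 → {'z': 13, 'g': 3, 'r': 7, 'p': 9}
m['g']*m['r'] = 3*7 = 21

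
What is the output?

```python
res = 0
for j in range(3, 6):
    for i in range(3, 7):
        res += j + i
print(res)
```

102

j=3,i=3: res = 0+6 = 6
j=3,i=4: res = 6+7 = 13
j=3,i=5: res = 13+8 = 21
j=3,i=6: res = 21+9 = 30
j=4,i=3: res = 30+7 = 37
j=4,i=4: res = 37+8 = 45
j=4,i=5: res = 45+9 = 54
j=4,i=6: res = 54+10 = 64
j=5,i=3: res = 64+8 = 72
j=5,i=4: res = 72+9 = 81
j=5,i=5: res = 81+10 = 91
j=5,i=6: res = 91+11 = 102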